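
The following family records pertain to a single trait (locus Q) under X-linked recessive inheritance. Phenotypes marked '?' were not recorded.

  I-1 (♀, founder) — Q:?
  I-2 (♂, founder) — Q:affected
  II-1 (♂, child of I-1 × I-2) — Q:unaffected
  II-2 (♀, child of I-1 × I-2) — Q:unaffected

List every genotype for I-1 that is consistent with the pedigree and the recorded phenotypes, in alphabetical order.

Q/I-1 ? ·: X^QX^Q|X^QX^q
Q/I-2 aff ·: X^qY
Q/II-1 un I-1×I-2: X^QY
Q/II-2 un I-1×I-2: X^QX^q
⇒ Q over [I-1,I-2,II-1,II-2]: 2 consistent

I-1 ∈ {X^QX^Q, X^QX^q}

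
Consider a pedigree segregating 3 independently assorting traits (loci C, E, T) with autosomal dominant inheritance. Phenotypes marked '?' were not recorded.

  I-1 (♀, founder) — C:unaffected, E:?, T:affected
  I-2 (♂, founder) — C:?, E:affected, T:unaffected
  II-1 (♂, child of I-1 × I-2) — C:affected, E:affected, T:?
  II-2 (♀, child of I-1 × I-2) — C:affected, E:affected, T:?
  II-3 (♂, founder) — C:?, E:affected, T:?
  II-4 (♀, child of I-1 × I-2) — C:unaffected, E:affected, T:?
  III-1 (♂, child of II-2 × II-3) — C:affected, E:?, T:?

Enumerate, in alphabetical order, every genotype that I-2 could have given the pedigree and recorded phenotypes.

I-2 ∈ {Cc EE tt, Cc Ee tt}

C/I-1 un ·: cc
C/I-2 ? ·: Cc
C/II-1 aff I-1×I-2: Cc
C/II-2 aff I-1×I-2: Cc
C/II-3 ? ·: cc|Cc|CC
C/II-4 un I-1×I-2: cc
C/III-1 aff II-2×II-3: Cc|CC
⇒ C over [I-1,I-2,II-1,II-2,II-3,II-4,III-1]: 5 consistent
E/I-1 ? ·: ee|Ee|EE
E/I-2 aff ·: Ee|EE
E/II-1 aff I-1×I-2: Ee|EE
E/II-2 aff I-1×I-2: Ee|EE
E/II-3 aff ·: Ee|EE
E/II-4 aff I-1×I-2: Ee|EE
E/III-1 ? II-2×II-3: ee|Ee|EE
⇒ E over [I-1,I-2,II-1,II-2,II-3,II-4,III-1]: 109 consistent
T/I-1 aff ·: Tt|TT
T/I-2 un ·: tt
T/II-1 ? I-1×I-2: tt|Tt
T/II-2 ? I-1×I-2: tt|Tt
T/II-3 ? ·: tt|Tt|TT
T/II-4 ? I-1×I-2: tt|Tt
T/III-1 ? II-2×II-3: tt|Tt|TT
⇒ T over [I-1,I-2,II-1,II-2,II-3,II-4,III-1]: 51 consistent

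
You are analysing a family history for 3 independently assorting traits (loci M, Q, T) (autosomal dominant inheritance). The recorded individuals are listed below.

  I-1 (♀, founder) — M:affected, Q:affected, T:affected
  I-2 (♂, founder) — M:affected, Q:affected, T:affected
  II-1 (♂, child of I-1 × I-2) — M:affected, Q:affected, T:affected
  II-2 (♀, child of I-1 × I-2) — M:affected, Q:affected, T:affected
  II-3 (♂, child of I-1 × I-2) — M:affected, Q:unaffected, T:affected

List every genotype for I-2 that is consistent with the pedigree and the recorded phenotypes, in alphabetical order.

M/I-1 aff ·: Mm|MM
M/I-2 aff ·: Mm|MM
M/II-1 aff I-1×I-2: Mm|MM
M/II-2 aff I-1×I-2: Mm|MM
M/II-3 aff I-1×I-2: Mm|MM
⇒ M over [I-1,I-2,II-1,II-2,II-3]: 25 consistent
Q/I-1 aff ·: Qq
Q/I-2 aff ·: Qq
Q/II-1 aff I-1×I-2: Qq|QQ
Q/II-2 aff I-1×I-2: Qq|QQ
Q/II-3 un I-1×I-2: qq
⇒ Q over [I-1,I-2,II-1,II-2,II-3]: 4 consistent
T/I-1 aff ·: Tt|TT
T/I-2 aff ·: Tt|TT
T/II-1 aff I-1×I-2: Tt|TT
T/II-2 aff I-1×I-2: Tt|TT
T/II-3 aff I-1×I-2: Tt|TT
⇒ T over [I-1,I-2,II-1,II-2,II-3]: 25 consistent

I-2 ∈ {MM Qq TT, MM Qq Tt, Mm Qq TT, Mm Qq Tt}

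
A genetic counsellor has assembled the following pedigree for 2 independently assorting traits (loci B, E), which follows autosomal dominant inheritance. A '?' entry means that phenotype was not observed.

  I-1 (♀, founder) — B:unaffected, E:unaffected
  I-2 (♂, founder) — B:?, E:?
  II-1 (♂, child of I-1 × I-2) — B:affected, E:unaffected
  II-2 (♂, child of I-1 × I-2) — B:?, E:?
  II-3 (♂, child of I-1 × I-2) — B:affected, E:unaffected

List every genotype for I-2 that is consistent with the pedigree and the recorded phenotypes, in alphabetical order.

I-2 ∈ {BB Ee, BB ee, Bb Ee, Bb ee}

B/I-1 un ·: bb
B/I-2 ? ·: Bb|BB
B/II-1 aff I-1×I-2: Bb
B/II-2 ? I-1×I-2: bb|Bb
B/II-3 aff I-1×I-2: Bb
⇒ B over [I-1,I-2,II-1,II-2,II-3]: 3 consistent
E/I-1 un ·: ee
E/I-2 ? ·: ee|Ee
E/II-1 un I-1×I-2: ee
E/II-2 ? I-1×I-2: ee|Ee
E/II-3 un I-1×I-2: ee
⇒ E over [I-1,I-2,II-1,II-2,II-3]: 3 consistent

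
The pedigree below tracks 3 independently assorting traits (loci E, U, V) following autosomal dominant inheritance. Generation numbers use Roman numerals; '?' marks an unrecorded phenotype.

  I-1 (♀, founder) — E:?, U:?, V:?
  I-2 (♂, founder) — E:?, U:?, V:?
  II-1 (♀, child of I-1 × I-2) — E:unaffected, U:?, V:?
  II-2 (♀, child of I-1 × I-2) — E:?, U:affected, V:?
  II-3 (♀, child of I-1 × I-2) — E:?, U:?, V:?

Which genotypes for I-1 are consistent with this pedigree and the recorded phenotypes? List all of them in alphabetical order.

E/I-1 ? ·: ee|Ee
E/I-2 ? ·: ee|Ee
E/II-1 un I-1×I-2: ee
E/II-2 ? I-1×I-2: ee|Ee|EE
E/II-3 ? I-1×I-2: ee|Ee|EE
⇒ E over [I-1,I-2,II-1,II-2,II-3]: 18 consistent
U/I-1 ? ·: uu|Uu|UU
U/I-2 ? ·: uu|Uu|UU
U/II-1 ? I-1×I-2: uu|Uu|UU
U/II-2 aff I-1×I-2: Uu|UU
U/II-3 ? I-1×I-2: uu|Uu|UU
⇒ U over [I-1,I-2,II-1,II-2,II-3]: 45 consistent
V/I-1 ? ·: vv|Vv|VV
V/I-2 ? ·: vv|Vv|VV
V/II-1 ? I-1×I-2: vv|Vv|VV
V/II-2 ? I-1×I-2: vv|Vv|VV
V/II-3 ? I-1×I-2: vv|Vv|VV
⇒ V over [I-1,I-2,II-1,II-2,II-3]: 63 consistent

I-1 ∈ {Ee UU VV, Ee UU Vv, Ee UU vv, Ee Uu VV, Ee Uu Vv, Ee Uu vv, Ee uu VV, Ee uu Vv, Ee uu vv, ee UU VV, ee UU Vv, ee UU vv, ee Uu VV, ee Uu Vv, ee Uu vv, ee uu VV, ee uu Vv, ee uu vv}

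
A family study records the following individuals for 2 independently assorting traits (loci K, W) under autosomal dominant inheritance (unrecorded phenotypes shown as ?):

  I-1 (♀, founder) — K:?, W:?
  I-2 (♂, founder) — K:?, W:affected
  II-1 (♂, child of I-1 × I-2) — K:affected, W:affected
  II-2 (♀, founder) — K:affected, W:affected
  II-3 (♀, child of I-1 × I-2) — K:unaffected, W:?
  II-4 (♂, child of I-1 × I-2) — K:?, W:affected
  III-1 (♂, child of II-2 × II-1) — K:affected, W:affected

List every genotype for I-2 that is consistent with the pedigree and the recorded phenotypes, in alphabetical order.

I-2 ∈ {Kk WW, Kk Ww, kk WW, kk Ww}

K/I-1 ? ·: kk|Kk
K/I-2 ? ·: kk|Kk
K/II-1 aff I-1×I-2: Kk|KK
K/II-2 aff ·: Kk|KK
K/II-3 un I-1×I-2: kk
K/II-4 ? I-1×I-2: kk|Kk|KK
K/III-1 aff II-2×II-1: Kk|KK
⇒ K over [I-1,I-2,II-1,II-2,II-3,II-4,III-1]: 37 consistent
W/I-1 ? ·: ww|Ww|WW
W/I-2 aff ·: Ww|WW
W/II-1 aff I-1×I-2: Ww|WW
W/II-2 aff ·: Ww|WW
W/II-3 ? I-1×I-2: ww|Ww|WW
W/II-4 aff I-1×I-2: Ww|WW
W/III-1 aff II-2×II-1: Ww|WW
⇒ W over [I-1,I-2,II-1,II-2,II-3,II-4,III-1]: 113 consistent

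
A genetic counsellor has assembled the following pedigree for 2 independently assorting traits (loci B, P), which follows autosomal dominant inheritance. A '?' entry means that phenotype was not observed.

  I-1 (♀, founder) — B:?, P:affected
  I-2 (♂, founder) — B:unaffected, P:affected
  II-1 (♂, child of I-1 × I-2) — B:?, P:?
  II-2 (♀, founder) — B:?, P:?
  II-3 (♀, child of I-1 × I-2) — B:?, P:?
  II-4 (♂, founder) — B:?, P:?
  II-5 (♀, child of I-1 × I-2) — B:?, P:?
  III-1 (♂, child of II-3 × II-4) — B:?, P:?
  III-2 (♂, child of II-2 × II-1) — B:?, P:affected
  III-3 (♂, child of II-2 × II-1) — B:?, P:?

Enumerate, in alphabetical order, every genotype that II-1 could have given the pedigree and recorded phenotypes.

II-1 ∈ {Bb PP, Bb Pp, Bb pp, bb PP, bb Pp, bb pp}

B/I-1 ? ·: bb|Bb|BB
B/I-2 un ·: bb
B/II-1 ? I-1×I-2: bb|Bb
B/II-2 ? ·: bb|Bb|BB
B/II-3 ? I-1×I-2: bb|Bb
B/II-4 ? ·: bb|Bb|BB
B/II-5 ? I-1×I-2: bb|Bb
B/III-1 ? II-3×II-4: bb|Bb|BB
B/III-2 ? II-2×II-1: bb|Bb|BB
B/III-3 ? II-2×II-1: bb|Bb|BB
⇒ B over [I-1,I-2,II-1,II-2,II-3,II-4,II-5,III-1,III-2,III-3]: 649 consistent
P/I-1 aff ·: Pp|PP
P/I-2 aff ·: Pp|PP
P/II-1 ? I-1×I-2: pp|Pp|PP
P/II-2 ? ·: pp|Pp|PP
P/II-3 ? I-1×I-2: pp|Pp|PP
P/II-4 ? ·: pp|Pp|PP
P/II-5 ? I-1×I-2: pp|Pp|PP
P/III-1 ? II-3×II-4: pp|Pp|PP
P/III-2 aff II-2×II-1: Pp|PP
P/III-3 ? II-2×II-1: pp|Pp|PP
⇒ P over [I-1,I-2,II-1,II-2,II-3,II-4,II-5,III-1,III-2,III-3]: 1761 consistent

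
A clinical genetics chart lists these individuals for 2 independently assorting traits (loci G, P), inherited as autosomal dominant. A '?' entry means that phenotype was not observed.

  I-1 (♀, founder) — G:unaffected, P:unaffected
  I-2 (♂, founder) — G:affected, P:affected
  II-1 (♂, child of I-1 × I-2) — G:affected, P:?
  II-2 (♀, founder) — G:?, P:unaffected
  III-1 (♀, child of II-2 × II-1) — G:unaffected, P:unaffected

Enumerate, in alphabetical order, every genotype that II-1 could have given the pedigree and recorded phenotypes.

II-1 ∈ {Gg Pp, Gg pp}

G/I-1 un ·: gg
G/I-2 aff ·: Gg|GG
G/II-1 aff I-1×I-2: Gg
G/II-2 ? ·: gg|Gg
G/III-1 un II-2×II-1: gg
⇒ G over [I-1,I-2,II-1,II-2,III-1]: 4 consistent
P/I-1 un ·: pp
P/I-2 aff ·: Pp|PP
P/II-1 ? I-1×I-2: pp|Pp
P/II-2 un ·: pp
P/III-1 un II-2×II-1: pp
⇒ P over [I-1,I-2,II-1,II-2,III-1]: 3 consistent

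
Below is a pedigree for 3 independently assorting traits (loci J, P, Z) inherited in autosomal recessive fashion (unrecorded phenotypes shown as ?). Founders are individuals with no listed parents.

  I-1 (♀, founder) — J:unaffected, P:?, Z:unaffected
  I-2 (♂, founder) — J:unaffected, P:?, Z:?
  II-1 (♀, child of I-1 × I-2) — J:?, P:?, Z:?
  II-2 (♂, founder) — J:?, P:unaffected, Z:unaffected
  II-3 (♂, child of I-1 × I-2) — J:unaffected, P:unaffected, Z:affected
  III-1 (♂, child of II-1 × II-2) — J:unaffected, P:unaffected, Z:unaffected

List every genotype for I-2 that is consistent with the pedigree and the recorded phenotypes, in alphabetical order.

I-2 ∈ {JJ PP Zz, JJ PP zz, JJ Pp Zz, JJ Pp zz, JJ pp Zz, JJ pp zz, Jj PP Zz, Jj PP zz, Jj Pp Zz, Jj Pp zz, Jj pp Zz, Jj pp zz}

J/I-1 un ·: JJ|Jj
J/I-2 un ·: JJ|Jj
J/II-1 ? I-1×I-2: JJ|Jj|jj
J/II-2 ? ·: JJ|Jj|jj
J/II-3 un I-1×I-2: JJ|Jj
J/III-1 un II-1×II-2: JJ|Jj
⇒ J over [I-1,I-2,II-1,II-2,II-3,III-1]: 62 consistent
P/I-1 ? ·: PP|Pp|pp
P/I-2 ? ·: PP|Pp|pp
P/II-1 ? I-1×I-2: PP|Pp|pp
P/II-2 un ·: PP|Pp
P/II-3 un I-1×I-2: PP|Pp
P/III-1 un II-1×II-2: PP|Pp
⇒ P over [I-1,I-2,II-1,II-2,II-3,III-1]: 69 consistent
Z/I-1 un ·: Zz
Z/I-2 ? ·: Zz|zz
Z/II-1 ? I-1×I-2: ZZ|Zz|zz
Z/II-2 un ·: ZZ|Zz
Z/II-3 aff I-1×I-2: zz
Z/III-1 un II-1×II-2: ZZ|Zz
⇒ Z over [I-1,I-2,II-1,II-2,II-3,III-1]: 15 consistent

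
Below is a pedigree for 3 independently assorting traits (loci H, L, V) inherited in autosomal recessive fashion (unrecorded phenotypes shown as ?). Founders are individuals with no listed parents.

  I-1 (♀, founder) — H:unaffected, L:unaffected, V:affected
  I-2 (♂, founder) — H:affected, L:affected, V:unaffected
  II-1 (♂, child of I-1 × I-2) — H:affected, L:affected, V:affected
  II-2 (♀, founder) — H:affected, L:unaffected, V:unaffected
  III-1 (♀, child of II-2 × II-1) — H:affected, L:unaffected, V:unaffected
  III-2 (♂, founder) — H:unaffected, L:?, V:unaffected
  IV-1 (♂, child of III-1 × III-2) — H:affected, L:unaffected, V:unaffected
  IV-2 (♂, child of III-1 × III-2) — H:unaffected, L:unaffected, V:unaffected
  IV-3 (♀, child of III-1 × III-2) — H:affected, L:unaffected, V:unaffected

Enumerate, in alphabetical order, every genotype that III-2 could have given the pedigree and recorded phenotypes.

III-2 ∈ {Hh LL VV, Hh LL Vv, Hh Ll VV, Hh Ll Vv, Hh ll VV, Hh ll Vv}

H/I-1 un ·: Hh
H/I-2 aff ·: hh
H/II-1 aff I-1×I-2: hh
H/II-2 aff ·: hh
H/III-1 aff II-2×II-1: hh
H/III-2 un ·: Hh
H/IV-1 aff III-1×III-2: hh
H/IV-2 un III-1×III-2: Hh
H/IV-3 aff III-1×III-2: hh
⇒ H over [I-1,I-2,II-1,II-2,III-1,III-2,IV-1,IV-2,IV-3]: 1 consistent
L/I-1 un ·: Ll
L/I-2 aff ·: ll
L/II-1 aff I-1×I-2: ll
L/II-2 un ·: LL|Ll
L/III-1 un II-2×II-1: Ll
L/III-2 ? ·: LL|Ll|ll
L/IV-1 un III-1×III-2: LL|Ll
L/IV-2 un III-1×III-2: LL|Ll
L/IV-3 un III-1×III-2: LL|Ll
⇒ L over [I-1,I-2,II-1,II-2,III-1,III-2,IV-1,IV-2,IV-3]: 34 consistent
V/I-1 aff ·: vv
V/I-2 un ·: Vv
V/II-1 aff I-1×I-2: vv
V/II-2 un ·: VV|Vv
V/III-1 un II-2×II-1: Vv
V/III-2 un ·: VV|Vv
V/IV-1 un III-1×III-2: VV|Vv
V/IV-2 un III-1×III-2: VV|Vv
V/IV-3 un III-1×III-2: VV|Vv
⇒ V over [I-1,I-2,II-1,II-2,III-1,III-2,IV-1,IV-2,IV-3]: 32 consistent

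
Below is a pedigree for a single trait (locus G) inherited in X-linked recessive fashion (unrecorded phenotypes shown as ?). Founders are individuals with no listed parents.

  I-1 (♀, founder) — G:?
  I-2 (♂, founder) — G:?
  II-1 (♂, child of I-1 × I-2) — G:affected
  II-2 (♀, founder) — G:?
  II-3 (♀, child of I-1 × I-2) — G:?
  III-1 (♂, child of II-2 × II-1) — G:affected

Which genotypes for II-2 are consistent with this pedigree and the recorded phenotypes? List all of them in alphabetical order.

II-2 ∈ {X^GX^g, X^gX^g}

G/I-1 ? ·: X^GX^g|X^gX^g
G/I-2 ? ·: X^GY|X^gY
G/II-1 aff I-1×I-2: X^gY
G/II-2 ? ·: X^GX^g|X^gX^g
G/II-3 ? I-1×I-2: X^GX^G|X^GX^g|X^gX^g
G/III-1 aff II-2×II-1: X^gY
⇒ G over [I-1,I-2,II-1,II-2,II-3,III-1]: 12 consistent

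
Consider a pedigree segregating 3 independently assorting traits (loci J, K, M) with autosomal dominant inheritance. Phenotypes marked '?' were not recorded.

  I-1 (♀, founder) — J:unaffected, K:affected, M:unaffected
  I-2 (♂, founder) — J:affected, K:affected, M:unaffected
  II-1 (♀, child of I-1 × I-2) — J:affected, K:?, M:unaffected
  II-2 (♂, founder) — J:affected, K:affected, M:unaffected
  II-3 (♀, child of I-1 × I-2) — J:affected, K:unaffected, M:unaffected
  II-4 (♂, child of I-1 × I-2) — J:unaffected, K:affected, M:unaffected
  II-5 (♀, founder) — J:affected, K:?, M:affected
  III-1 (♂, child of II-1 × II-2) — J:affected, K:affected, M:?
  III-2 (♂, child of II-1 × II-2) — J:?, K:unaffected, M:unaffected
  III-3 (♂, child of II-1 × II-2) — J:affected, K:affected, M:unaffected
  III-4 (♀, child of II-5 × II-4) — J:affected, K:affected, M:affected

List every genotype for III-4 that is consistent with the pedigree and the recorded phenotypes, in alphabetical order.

J/I-1 un ·: jj
J/I-2 aff ·: Jj
J/II-1 aff I-1×I-2: Jj
J/II-2 aff ·: Jj|JJ
J/II-3 aff I-1×I-2: Jj
J/II-4 un I-1×I-2: jj
J/II-5 aff ·: Jj|JJ
J/III-1 aff II-1×II-2: Jj|JJ
J/III-2 ? II-1×II-2: jj|Jj|JJ
J/III-3 aff II-1×II-2: Jj|JJ
J/III-4 aff II-5×II-4: Jj
⇒ J over [I-1,I-2,II-1,II-2,II-3,II-4,II-5,III-1,III-2,III-3,III-4]: 40 consistent
K/I-1 aff ·: Kk
K/I-2 aff ·: Kk
K/II-1 ? I-1×I-2: kk|Kk
K/II-2 aff ·: Kk
K/II-3 un I-1×I-2: kk
K/II-4 aff I-1×I-2: Kk|KK
K/II-5 ? ·: kk|Kk|KK
K/III-1 aff II-1×II-2: Kk|KK
K/III-2 un II-1×II-2: kk
K/III-3 aff II-1×II-2: Kk|KK
K/III-4 aff II-5×II-4: Kk|KK
⇒ K over [I-1,I-2,II-1,II-2,II-3,II-4,II-5,III-1,III-2,III-3,III-4]: 45 consistent
M/I-1 un ·: mm
M/I-2 un ·: mm
M/II-1 un I-1×I-2: mm
M/II-2 un ·: mm
M/II-3 un I-1×I-2: mm
M/II-4 un I-1×I-2: mm
M/II-5 aff ·: Mm|MM
M/III-1 ? II-1×II-2: mm
M/III-2 un II-1×II-2: mm
M/III-3 un II-1×II-2: mm
M/III-4 aff II-5×II-4: Mm
⇒ M over [I-1,I-2,II-1,II-2,II-3,II-4,II-5,III-1,III-2,III-3,III-4]: 2 consistent

III-4 ∈ {Jj KK Mm, Jj Kk Mm}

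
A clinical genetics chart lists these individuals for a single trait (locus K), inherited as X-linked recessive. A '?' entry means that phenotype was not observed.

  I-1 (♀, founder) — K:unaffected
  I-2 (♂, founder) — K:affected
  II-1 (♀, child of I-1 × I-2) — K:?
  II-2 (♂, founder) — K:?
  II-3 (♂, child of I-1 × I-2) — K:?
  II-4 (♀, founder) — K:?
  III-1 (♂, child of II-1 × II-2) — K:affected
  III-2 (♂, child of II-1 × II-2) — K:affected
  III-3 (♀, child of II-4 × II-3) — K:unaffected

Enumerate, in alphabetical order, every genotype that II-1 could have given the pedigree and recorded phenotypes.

K/I-1 un ·: X^KX^K|X^KX^k
K/I-2 aff ·: X^kY
K/II-1 ? I-1×I-2: X^KX^k|X^kX^k
K/II-2 ? ·: X^KY|X^kY
K/II-3 ? I-1×I-2: X^KY|X^kY
K/II-4 ? ·: X^KX^K|X^KX^k|X^kX^k
K/III-1 aff II-1×II-2: X^kY
K/III-2 aff II-1×II-2: X^kY
K/III-3 un II-4×II-3: X^KX^K|X^KX^k
⇒ K over [I-1,I-2,II-1,II-2,II-3,II-4,III-1,III-2,III-3]: 32 consistent

II-1 ∈ {X^KX^k, X^kX^k}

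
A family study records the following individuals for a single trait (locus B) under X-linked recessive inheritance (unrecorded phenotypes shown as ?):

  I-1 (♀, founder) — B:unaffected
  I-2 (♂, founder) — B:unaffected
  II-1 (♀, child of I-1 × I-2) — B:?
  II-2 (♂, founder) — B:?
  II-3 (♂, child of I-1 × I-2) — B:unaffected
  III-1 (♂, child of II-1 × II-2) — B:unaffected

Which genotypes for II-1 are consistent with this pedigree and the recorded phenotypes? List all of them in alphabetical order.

II-1 ∈ {X^BX^B, X^BX^b}

B/I-1 un ·: X^BX^B|X^BX^b
B/I-2 un ·: X^BY
B/II-1 ? I-1×I-2: X^BX^B|X^BX^b
B/II-2 ? ·: X^BY|X^bY
B/II-3 un I-1×I-2: X^BY
B/III-1 un II-1×II-2: X^BY
⇒ B over [I-1,I-2,II-1,II-2,II-3,III-1]: 6 consistent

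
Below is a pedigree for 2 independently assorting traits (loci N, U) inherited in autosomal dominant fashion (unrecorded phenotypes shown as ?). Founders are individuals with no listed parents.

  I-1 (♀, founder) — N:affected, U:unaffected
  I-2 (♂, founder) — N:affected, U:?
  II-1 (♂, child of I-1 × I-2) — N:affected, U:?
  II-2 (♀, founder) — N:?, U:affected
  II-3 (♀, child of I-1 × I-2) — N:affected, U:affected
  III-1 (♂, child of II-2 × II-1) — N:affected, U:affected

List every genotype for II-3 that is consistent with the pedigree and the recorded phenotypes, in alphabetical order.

N/I-1 aff ·: Nn|NN
N/I-2 aff ·: Nn|NN
N/II-1 aff I-1×I-2: Nn|NN
N/II-2 ? ·: nn|Nn|NN
N/II-3 aff I-1×I-2: Nn|NN
N/III-1 aff II-2×II-1: Nn|NN
⇒ N over [I-1,I-2,II-1,II-2,II-3,III-1]: 58 consistent
U/I-1 un ·: uu
U/I-2 ? ·: Uu|UU
U/II-1 ? I-1×I-2: uu|Uu
U/II-2 aff ·: Uu|UU
U/II-3 aff I-1×I-2: Uu
U/III-1 aff II-2×II-1: Uu|UU
⇒ U over [I-1,I-2,II-1,II-2,II-3,III-1]: 10 consistent

II-3 ∈ {NN Uu, Nn Uu}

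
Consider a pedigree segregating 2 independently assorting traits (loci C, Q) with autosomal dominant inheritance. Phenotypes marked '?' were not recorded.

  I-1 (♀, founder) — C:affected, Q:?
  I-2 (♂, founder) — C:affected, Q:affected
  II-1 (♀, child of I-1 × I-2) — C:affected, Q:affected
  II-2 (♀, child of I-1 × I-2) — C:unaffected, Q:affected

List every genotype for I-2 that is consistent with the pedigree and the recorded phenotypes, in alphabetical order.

I-2 ∈ {Cc QQ, Cc Qq}

C/I-1 aff ·: Cc
C/I-2 aff ·: Cc
C/II-1 aff I-1×I-2: Cc|CC
C/II-2 un I-1×I-2: cc
⇒ C over [I-1,I-2,II-1,II-2]: 2 consistent
Q/I-1 ? ·: qq|Qq|QQ
Q/I-2 aff ·: Qq|QQ
Q/II-1 aff I-1×I-2: Qq|QQ
Q/II-2 aff I-1×I-2: Qq|QQ
⇒ Q over [I-1,I-2,II-1,II-2]: 15 consistent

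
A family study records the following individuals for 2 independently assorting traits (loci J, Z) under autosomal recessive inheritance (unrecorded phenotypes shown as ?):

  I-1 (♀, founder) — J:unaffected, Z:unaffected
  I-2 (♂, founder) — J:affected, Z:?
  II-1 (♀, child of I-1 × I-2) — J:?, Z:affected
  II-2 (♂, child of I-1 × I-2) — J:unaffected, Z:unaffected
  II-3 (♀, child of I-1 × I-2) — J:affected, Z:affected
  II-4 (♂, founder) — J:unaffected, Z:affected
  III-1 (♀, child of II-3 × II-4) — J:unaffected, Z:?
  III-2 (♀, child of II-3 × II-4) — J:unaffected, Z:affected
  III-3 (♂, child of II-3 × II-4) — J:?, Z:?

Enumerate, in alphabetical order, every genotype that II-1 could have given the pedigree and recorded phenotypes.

J/I-1 un ·: Jj
J/I-2 aff ·: jj
J/II-1 ? I-1×I-2: Jj|jj
J/II-2 un I-1×I-2: Jj
J/II-3 aff I-1×I-2: jj
J/II-4 un ·: JJ|Jj
J/III-1 un II-3×II-4: Jj
J/III-2 un II-3×II-4: Jj
J/III-3 ? II-3×II-4: Jj|jj
⇒ J over [I-1,I-2,II-1,II-2,II-3,II-4,III-1,III-2,III-3]: 6 consistent
Z/I-1 un ·: Zz
Z/I-2 ? ·: Zz|zz
Z/II-1 aff I-1×I-2: zz
Z/II-2 un I-1×I-2: ZZ|Zz
Z/II-3 aff I-1×I-2: zz
Z/II-4 aff ·: zz
Z/III-1 ? II-3×II-4: zz
Z/III-2 aff II-3×II-4: zz
Z/III-3 ? II-3×II-4: zz
⇒ Z over [I-1,I-2,II-1,II-2,II-3,II-4,III-1,III-2,III-3]: 3 consistent

II-1 ∈ {Jj zz, jj zz}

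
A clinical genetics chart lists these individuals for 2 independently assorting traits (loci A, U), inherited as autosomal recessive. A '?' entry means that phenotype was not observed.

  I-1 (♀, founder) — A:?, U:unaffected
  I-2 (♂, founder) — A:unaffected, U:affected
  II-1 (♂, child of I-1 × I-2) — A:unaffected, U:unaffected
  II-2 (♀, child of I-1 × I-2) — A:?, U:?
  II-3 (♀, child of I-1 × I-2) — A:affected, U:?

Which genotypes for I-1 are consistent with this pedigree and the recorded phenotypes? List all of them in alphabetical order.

A/I-1 ? ·: Aa|aa
A/I-2 un ·: Aa
A/II-1 un I-1×I-2: AA|Aa
A/II-2 ? I-1×I-2: AA|Aa|aa
A/II-3 aff I-1×I-2: aa
⇒ A over [I-1,I-2,II-1,II-2,II-3]: 8 consistent
U/I-1 un ·: UU|Uu
U/I-2 aff ·: uu
U/II-1 un I-1×I-2: Uu
U/II-2 ? I-1×I-2: Uu|uu
U/II-3 ? I-1×I-2: Uu|uu
⇒ U over [I-1,I-2,II-1,II-2,II-3]: 5 consistent

I-1 ∈ {Aa UU, Aa Uu, aa UU, aa Uu}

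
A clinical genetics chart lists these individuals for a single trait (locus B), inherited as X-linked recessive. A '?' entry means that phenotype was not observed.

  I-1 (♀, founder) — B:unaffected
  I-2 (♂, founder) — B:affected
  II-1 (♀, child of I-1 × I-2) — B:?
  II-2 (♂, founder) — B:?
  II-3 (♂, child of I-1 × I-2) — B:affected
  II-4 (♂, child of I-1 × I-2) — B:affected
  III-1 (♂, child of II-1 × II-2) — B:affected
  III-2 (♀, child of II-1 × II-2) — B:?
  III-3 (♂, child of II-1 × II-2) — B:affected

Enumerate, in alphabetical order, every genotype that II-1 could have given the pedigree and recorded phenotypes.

B/I-1 un ·: X^BX^b
B/I-2 aff ·: X^bY
B/II-1 ? I-1×I-2: X^BX^b|X^bX^b
B/II-2 ? ·: X^BY|X^bY
B/II-3 aff I-1×I-2: X^bY
B/II-4 aff I-1×I-2: X^bY
B/III-1 aff II-1×II-2: X^bY
B/III-2 ? II-1×II-2: X^BX^B|X^BX^b|X^bX^b
B/III-3 aff II-1×II-2: X^bY
⇒ B over [I-1,I-2,II-1,II-2,II-3,II-4,III-1,III-2,III-3]: 6 consistent

II-1 ∈ {X^BX^b, X^bX^b}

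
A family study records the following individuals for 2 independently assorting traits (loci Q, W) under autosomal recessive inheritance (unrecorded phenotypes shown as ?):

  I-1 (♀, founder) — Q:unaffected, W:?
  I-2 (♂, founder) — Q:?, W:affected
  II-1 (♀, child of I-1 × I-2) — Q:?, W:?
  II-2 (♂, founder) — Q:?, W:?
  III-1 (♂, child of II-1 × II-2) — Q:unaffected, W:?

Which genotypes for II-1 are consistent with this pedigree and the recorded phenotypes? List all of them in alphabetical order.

II-1 ∈ {QQ Ww, QQ ww, Qq Ww, Qq ww, qq Ww, qq ww}

Q/I-1 un ·: QQ|Qq
Q/I-2 ? ·: QQ|Qq|qq
Q/II-1 ? I-1×I-2: QQ|Qq|qq
Q/II-2 ? ·: QQ|Qq|qq
Q/III-1 un II-1×II-2: QQ|Qq
⇒ Q over [I-1,I-2,II-1,II-2,III-1]: 45 consistent
W/I-1 ? ·: WW|Ww|ww
W/I-2 aff ·: ww
W/II-1 ? I-1×I-2: Ww|ww
W/II-2 ? ·: WW|Ww|ww
W/III-1 ? II-1×II-2: WW|Ww|ww
⇒ W over [I-1,I-2,II-1,II-2,III-1]: 22 consistent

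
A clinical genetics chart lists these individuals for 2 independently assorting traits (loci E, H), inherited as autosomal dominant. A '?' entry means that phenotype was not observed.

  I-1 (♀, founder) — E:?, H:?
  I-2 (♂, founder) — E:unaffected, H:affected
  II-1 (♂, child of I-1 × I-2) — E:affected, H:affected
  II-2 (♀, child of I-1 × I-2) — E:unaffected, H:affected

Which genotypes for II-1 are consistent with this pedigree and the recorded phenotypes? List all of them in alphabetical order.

E/I-1 ? ·: Ee
E/I-2 un ·: ee
E/II-1 aff I-1×I-2: Ee
E/II-2 un I-1×I-2: ee
⇒ E over [I-1,I-2,II-1,II-2]: 1 consistent
H/I-1 ? ·: hh|Hh|HH
H/I-2 aff ·: Hh|HH
H/II-1 aff I-1×I-2: Hh|HH
H/II-2 aff I-1×I-2: Hh|HH
⇒ H over [I-1,I-2,II-1,II-2]: 15 consistent

II-1 ∈ {Ee HH, Ee Hh}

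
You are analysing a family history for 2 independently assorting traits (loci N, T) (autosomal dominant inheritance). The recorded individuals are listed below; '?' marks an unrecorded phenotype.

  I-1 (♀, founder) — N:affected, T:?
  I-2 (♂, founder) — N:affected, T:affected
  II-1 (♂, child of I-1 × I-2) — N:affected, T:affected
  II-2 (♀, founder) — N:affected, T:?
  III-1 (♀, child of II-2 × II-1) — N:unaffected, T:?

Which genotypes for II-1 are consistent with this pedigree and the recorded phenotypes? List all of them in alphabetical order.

II-1 ∈ {Nn TT, Nn Tt}

N/I-1 aff ·: Nn|NN
N/I-2 aff ·: Nn|NN
N/II-1 aff I-1×I-2: Nn
N/II-2 aff ·: Nn
N/III-1 un II-2×II-1: nn
⇒ N over [I-1,I-2,II-1,II-2,III-1]: 3 consistent
T/I-1 ? ·: tt|Tt|TT
T/I-2 aff ·: Tt|TT
T/II-1 aff I-1×I-2: Tt|TT
T/II-2 ? ·: tt|Tt|TT
T/III-1 ? II-2×II-1: tt|Tt|TT
⇒ T over [I-1,I-2,II-1,II-2,III-1]: 51 consistent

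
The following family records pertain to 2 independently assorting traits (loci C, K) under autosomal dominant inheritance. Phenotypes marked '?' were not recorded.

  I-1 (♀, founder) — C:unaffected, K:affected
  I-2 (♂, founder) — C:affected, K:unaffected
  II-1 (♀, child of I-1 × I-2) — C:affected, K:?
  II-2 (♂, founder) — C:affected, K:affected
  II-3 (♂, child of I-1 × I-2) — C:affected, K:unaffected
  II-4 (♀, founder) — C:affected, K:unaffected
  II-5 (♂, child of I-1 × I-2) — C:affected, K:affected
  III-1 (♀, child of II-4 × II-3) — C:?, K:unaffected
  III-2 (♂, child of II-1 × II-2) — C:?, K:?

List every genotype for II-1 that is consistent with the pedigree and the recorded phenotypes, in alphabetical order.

II-1 ∈ {Cc Kk, Cc kk}

C/I-1 un ·: cc
C/I-2 aff ·: Cc|CC
C/II-1 aff I-1×I-2: Cc
C/II-2 aff ·: Cc|CC
C/II-3 aff I-1×I-2: Cc
C/II-4 aff ·: Cc|CC
C/II-5 aff I-1×I-2: Cc
C/III-1 ? II-4×II-3: cc|Cc|CC
C/III-2 ? II-1×II-2: cc|Cc|CC
⇒ C over [I-1,I-2,II-1,II-2,II-3,II-4,II-5,III-1,III-2]: 50 consistent
K/I-1 aff ·: Kk
K/I-2 un ·: kk
K/II-1 ? I-1×I-2: kk|Kk
K/II-2 aff ·: Kk|KK
K/II-3 un I-1×I-2: kk
K/II-4 un ·: kk
K/II-5 aff I-1×I-2: Kk
K/III-1 un II-4×II-3: kk
K/III-2 ? II-1×II-2: kk|Kk|KK
⇒ K over [I-1,I-2,II-1,II-2,II-3,II-4,II-5,III-1,III-2]: 8 consistent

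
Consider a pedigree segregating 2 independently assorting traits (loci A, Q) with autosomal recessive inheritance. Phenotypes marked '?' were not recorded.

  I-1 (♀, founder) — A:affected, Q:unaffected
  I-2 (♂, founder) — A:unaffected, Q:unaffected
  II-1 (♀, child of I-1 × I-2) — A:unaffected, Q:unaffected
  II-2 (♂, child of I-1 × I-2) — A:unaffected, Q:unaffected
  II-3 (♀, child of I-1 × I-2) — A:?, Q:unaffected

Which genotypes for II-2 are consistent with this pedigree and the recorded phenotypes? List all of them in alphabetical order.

II-2 ∈ {Aa QQ, Aa Qq}

A/I-1 aff ·: aa
A/I-2 un ·: AA|Aa
A/II-1 un I-1×I-2: Aa
A/II-2 un I-1×I-2: Aa
A/II-3 ? I-1×I-2: Aa|aa
⇒ A over [I-1,I-2,II-1,II-2,II-3]: 3 consistent
Q/I-1 un ·: QQ|Qq
Q/I-2 un ·: QQ|Qq
Q/II-1 un I-1×I-2: QQ|Qq
Q/II-2 un I-1×I-2: QQ|Qq
Q/II-3 un I-1×I-2: QQ|Qq
⇒ Q over [I-1,I-2,II-1,II-2,II-3]: 25 consistent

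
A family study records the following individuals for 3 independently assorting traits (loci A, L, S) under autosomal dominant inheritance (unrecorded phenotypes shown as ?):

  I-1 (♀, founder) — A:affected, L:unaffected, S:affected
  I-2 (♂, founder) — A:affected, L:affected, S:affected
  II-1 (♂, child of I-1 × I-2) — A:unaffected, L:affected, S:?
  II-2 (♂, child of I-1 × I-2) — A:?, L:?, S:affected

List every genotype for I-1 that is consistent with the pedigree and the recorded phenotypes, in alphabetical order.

A/I-1 aff ·: Aa
A/I-2 aff ·: Aa
A/II-1 un I-1×I-2: aa
A/II-2 ? I-1×I-2: aa|Aa|AA
⇒ A over [I-1,I-2,II-1,II-2]: 3 consistent
L/I-1 un ·: ll
L/I-2 aff ·: Ll|LL
L/II-1 aff I-1×I-2: Ll
L/II-2 ? I-1×I-2: ll|Ll
⇒ L over [I-1,I-2,II-1,II-2]: 3 consistent
S/I-1 aff ·: Ss|SS
S/I-2 aff ·: Ss|SS
S/II-1 ? I-1×I-2: ss|Ss|SS
S/II-2 aff I-1×I-2: Ss|SS
⇒ S over [I-1,I-2,II-1,II-2]: 15 consistent

I-1 ∈ {Aa ll SS, Aa ll Ss}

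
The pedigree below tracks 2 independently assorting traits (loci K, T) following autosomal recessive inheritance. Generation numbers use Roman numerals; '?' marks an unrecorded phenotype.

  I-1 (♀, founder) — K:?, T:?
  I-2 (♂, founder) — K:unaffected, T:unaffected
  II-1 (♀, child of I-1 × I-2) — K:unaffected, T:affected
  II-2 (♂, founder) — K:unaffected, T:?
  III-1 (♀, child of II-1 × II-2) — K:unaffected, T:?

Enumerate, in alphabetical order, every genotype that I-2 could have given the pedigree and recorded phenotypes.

I-2 ∈ {KK Tt, Kk Tt}

K/I-1 ? ·: KK|Kk|kk
K/I-2 un ·: KK|Kk
K/II-1 un I-1×I-2: KK|Kk
K/II-2 un ·: KK|Kk
K/III-1 un II-1×II-2: KK|Kk
⇒ K over [I-1,I-2,II-1,II-2,III-1]: 32 consistent
T/I-1 ? ·: Tt|tt
T/I-2 un ·: Tt
T/II-1 aff I-1×I-2: tt
T/II-2 ? ·: TT|Tt|tt
T/III-1 ? II-1×II-2: Tt|tt
⇒ T over [I-1,I-2,II-1,II-2,III-1]: 8 consistent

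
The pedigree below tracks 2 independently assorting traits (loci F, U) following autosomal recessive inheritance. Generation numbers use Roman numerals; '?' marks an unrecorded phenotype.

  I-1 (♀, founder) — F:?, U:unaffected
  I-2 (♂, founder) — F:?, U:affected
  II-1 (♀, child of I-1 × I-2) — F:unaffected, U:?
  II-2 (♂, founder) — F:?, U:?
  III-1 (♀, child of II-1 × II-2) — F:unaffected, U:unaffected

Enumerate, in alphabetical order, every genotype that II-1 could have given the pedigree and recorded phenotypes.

F/I-1 ? ·: FF|Ff|ff
F/I-2 ? ·: FF|Ff|ff
F/II-1 un I-1×I-2: FF|Ff
F/II-2 ? ·: FF|Ff|ff
F/III-1 un II-1×II-2: FF|Ff
⇒ F over [I-1,I-2,II-1,II-2,III-1]: 51 consistent
U/I-1 un ·: UU|Uu
U/I-2 aff ·: uu
U/II-1 ? I-1×I-2: Uu|uu
U/II-2 ? ·: UU|Uu|uu
U/III-1 un II-1×II-2: UU|Uu
⇒ U over [I-1,I-2,II-1,II-2,III-1]: 12 consistent

II-1 ∈ {FF Uu, FF uu, Ff Uu, Ff uu}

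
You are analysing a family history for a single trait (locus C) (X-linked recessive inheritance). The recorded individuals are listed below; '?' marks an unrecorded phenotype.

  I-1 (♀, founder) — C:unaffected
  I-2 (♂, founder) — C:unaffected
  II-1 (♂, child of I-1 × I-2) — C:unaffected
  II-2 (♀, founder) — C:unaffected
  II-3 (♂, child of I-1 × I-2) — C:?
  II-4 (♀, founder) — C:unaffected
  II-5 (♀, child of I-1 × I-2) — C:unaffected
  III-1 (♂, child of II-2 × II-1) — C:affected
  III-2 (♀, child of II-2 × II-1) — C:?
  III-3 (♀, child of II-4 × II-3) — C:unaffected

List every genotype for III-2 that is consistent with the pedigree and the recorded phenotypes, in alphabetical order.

C/I-1 un ·: X^CX^C|X^CX^c
C/I-2 un ·: X^CY
C/II-1 un I-1×I-2: X^CY
C/II-2 un ·: X^CX^c
C/II-3 ? I-1×I-2: X^CY|X^cY
C/II-4 un ·: X^CX^C|X^CX^c
C/II-5 un I-1×I-2: X^CX^C|X^CX^c
C/III-1 aff II-2×II-1: X^cY
C/III-2 ? II-2×II-1: X^CX^C|X^CX^c
C/III-3 un II-4×II-3: X^CX^C|X^CX^c
⇒ C over [I-1,I-2,II-1,II-2,II-3,II-4,II-5,III-1,III-2,III-3]: 26 consistent

III-2 ∈ {X^CX^C, X^CX^c}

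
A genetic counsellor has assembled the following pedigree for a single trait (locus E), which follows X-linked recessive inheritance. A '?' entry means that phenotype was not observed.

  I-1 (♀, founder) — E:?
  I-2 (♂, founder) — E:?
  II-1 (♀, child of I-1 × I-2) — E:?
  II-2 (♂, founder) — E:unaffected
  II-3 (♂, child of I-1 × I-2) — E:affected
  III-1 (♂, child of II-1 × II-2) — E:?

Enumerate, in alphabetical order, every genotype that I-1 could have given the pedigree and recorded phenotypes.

I-1 ∈ {X^EX^e, X^eX^e}

E/I-1 ? ·: X^EX^e|X^eX^e
E/I-2 ? ·: X^EY|X^eY
E/II-1 ? I-1×I-2: X^EX^E|X^EX^e|X^eX^e
E/II-2 un ·: X^EY
E/II-3 aff I-1×I-2: X^eY
E/III-1 ? II-1×II-2: X^EY|X^eY
⇒ E over [I-1,I-2,II-1,II-2,II-3,III-1]: 9 consistent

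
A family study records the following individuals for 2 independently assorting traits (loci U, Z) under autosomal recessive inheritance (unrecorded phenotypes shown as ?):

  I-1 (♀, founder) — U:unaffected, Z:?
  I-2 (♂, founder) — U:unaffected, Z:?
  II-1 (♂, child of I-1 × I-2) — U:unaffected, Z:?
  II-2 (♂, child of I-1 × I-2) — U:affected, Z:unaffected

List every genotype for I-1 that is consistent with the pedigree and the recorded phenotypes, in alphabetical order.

U/I-1 un ·: Uu
U/I-2 un ·: Uu
U/II-1 un I-1×I-2: UU|Uu
U/II-2 aff I-1×I-2: uu
⇒ U over [I-1,I-2,II-1,II-2]: 2 consistent
Z/I-1 ? ·: ZZ|Zz|zz
Z/I-2 ? ·: ZZ|Zz|zz
Z/II-1 ? I-1×I-2: ZZ|Zz|zz
Z/II-2 un I-1×I-2: ZZ|Zz
⇒ Z over [I-1,I-2,II-1,II-2]: 21 consistent

I-1 ∈ {Uu ZZ, Uu Zz, Uu zz}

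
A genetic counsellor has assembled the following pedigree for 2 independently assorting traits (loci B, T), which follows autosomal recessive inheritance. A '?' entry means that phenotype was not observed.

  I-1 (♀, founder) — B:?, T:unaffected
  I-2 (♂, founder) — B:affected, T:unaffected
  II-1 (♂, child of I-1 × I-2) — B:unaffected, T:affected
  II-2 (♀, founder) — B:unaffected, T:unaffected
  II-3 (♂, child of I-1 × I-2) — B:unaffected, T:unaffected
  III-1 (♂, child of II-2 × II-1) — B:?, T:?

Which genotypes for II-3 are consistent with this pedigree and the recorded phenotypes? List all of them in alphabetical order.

II-3 ∈ {Bb TT, Bb Tt}

B/I-1 ? ·: BB|Bb
B/I-2 aff ·: bb
B/II-1 un I-1×I-2: Bb
B/II-2 un ·: BB|Bb
B/II-3 un I-1×I-2: Bb
B/III-1 ? II-2×II-1: BB|Bb|bb
⇒ B over [I-1,I-2,II-1,II-2,II-3,III-1]: 10 consistent
T/I-1 un ·: Tt
T/I-2 un ·: Tt
T/II-1 aff I-1×I-2: tt
T/II-2 un ·: TT|Tt
T/II-3 un I-1×I-2: TT|Tt
T/III-1 ? II-2×II-1: Tt|tt
⇒ T over [I-1,I-2,II-1,II-2,II-3,III-1]: 6 consistent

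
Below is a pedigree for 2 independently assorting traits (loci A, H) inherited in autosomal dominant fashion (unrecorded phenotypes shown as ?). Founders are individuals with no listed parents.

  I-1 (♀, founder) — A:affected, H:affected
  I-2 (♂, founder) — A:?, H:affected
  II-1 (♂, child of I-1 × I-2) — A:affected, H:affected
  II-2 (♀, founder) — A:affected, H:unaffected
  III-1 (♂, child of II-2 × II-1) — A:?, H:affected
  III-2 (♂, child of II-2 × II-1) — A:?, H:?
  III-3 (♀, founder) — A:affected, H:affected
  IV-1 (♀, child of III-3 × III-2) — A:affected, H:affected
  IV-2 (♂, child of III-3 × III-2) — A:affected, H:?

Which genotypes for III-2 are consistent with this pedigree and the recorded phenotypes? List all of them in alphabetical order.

III-2 ∈ {AA Hh, AA hh, Aa Hh, Aa hh, aa Hh, aa hh}

A/I-1 aff ·: Aa|AA
A/I-2 ? ·: aa|Aa|AA
A/II-1 aff I-1×I-2: Aa|AA
A/II-2 aff ·: Aa|AA
A/III-1 ? II-2×II-1: aa|Aa|AA
A/III-2 ? II-2×II-1: aa|Aa|AA
A/III-3 aff ·: Aa|AA
A/IV-1 aff III-3×III-2: Aa|AA
A/IV-2 aff III-3×III-2: Aa|AA
⇒ A over [I-1,I-2,II-1,II-2,III-1,III-2,III-3,IV-1,IV-2]: 479 consistent
H/I-1 aff ·: Hh|HH
H/I-2 aff ·: Hh|HH
H/II-1 aff I-1×I-2: Hh|HH
H/II-2 un ·: hh
H/III-1 aff II-2×II-1: Hh
H/III-2 ? II-2×II-1: hh|Hh
H/III-3 aff ·: Hh|HH
H/IV-1 aff III-3×III-2: Hh|HH
H/IV-2 ? III-3×III-2: hh|Hh|HH
⇒ H over [I-1,I-2,II-1,II-2,III-1,III-2,III-3,IV-1,IV-2]: 79 consistent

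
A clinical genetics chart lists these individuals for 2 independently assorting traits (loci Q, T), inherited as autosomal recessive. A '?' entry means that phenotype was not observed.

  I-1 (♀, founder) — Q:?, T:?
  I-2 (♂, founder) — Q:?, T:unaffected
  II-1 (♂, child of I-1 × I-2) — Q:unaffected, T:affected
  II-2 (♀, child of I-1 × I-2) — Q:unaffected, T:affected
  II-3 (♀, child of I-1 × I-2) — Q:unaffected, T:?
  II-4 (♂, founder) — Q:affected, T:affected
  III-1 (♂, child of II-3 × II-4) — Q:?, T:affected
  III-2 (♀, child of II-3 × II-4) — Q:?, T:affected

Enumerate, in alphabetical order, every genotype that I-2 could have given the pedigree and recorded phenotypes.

I-2 ∈ {QQ Tt, Qq Tt, qq Tt}

Q/I-1 ? ·: QQ|Qq|qq
Q/I-2 ? ·: QQ|Qq|qq
Q/II-1 un I-1×I-2: QQ|Qq
Q/II-2 un I-1×I-2: QQ|Qq
Q/II-3 un I-1×I-2: QQ|Qq
Q/II-4 aff ·: qq
Q/III-1 ? II-3×II-4: Qq|qq
Q/III-2 ? II-3×II-4: Qq|qq
⇒ Q over [I-1,I-2,II-1,II-2,II-3,II-4,III-1,III-2]: 77 consistent
T/I-1 ? ·: Tt|tt
T/I-2 un ·: Tt
T/II-1 aff I-1×I-2: tt
T/II-2 aff I-1×I-2: tt
T/II-3 ? I-1×I-2: Tt|tt
T/II-4 aff ·: tt
T/III-1 aff II-3×II-4: tt
T/III-2 aff II-3×II-4: tt
⇒ T over [I-1,I-2,II-1,II-2,II-3,II-4,III-1,III-2]: 4 consistent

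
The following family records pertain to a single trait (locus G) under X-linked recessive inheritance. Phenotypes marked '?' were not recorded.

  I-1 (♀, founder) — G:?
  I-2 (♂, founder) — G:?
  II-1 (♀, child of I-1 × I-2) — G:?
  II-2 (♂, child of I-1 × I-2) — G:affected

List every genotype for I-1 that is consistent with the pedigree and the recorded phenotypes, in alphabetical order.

I-1 ∈ {X^GX^g, X^gX^g}

G/I-1 ? ·: X^GX^g|X^gX^g
G/I-2 ? ·: X^GY|X^gY
G/II-1 ? I-1×I-2: X^GX^G|X^GX^g|X^gX^g
G/II-2 aff I-1×I-2: X^gY
⇒ G over [I-1,I-2,II-1,II-2]: 6 consistent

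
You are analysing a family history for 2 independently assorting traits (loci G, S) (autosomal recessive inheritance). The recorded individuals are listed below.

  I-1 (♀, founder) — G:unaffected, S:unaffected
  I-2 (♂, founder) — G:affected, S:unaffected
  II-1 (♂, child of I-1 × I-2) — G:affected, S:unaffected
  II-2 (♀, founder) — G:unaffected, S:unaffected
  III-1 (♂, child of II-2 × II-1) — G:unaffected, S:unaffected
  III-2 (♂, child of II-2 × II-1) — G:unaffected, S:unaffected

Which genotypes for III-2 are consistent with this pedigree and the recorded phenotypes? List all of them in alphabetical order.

III-2 ∈ {Gg SS, Gg Ss}

G/I-1 un ·: Gg
G/I-2 aff ·: gg
G/II-1 aff I-1×I-2: gg
G/II-2 un ·: GG|Gg
G/III-1 un II-2×II-1: Gg
G/III-2 un II-2×II-1: Gg
⇒ G over [I-1,I-2,II-1,II-2,III-1,III-2]: 2 consistent
S/I-1 un ·: SS|Ss
S/I-2 un ·: SS|Ss
S/II-1 un I-1×I-2: SS|Ss
S/II-2 un ·: SS|Ss
S/III-1 un II-2×II-1: SS|Ss
S/III-2 un II-2×II-1: SS|Ss
⇒ S over [I-1,I-2,II-1,II-2,III-1,III-2]: 44 consistent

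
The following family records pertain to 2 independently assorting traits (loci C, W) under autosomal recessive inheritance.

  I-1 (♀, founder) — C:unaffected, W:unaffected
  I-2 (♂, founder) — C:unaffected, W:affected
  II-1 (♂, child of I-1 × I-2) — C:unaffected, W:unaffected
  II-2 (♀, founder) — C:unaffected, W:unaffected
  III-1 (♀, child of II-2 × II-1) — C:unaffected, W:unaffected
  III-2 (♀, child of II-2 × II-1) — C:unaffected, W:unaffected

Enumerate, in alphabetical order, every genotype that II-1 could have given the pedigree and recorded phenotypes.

II-1 ∈ {CC Ww, Cc Ww}

C/I-1 un ·: CC|Cc
C/I-2 un ·: CC|Cc
C/II-1 un I-1×I-2: CC|Cc
C/II-2 un ·: CC|Cc
C/III-1 un II-2×II-1: CC|Cc
C/III-2 un II-2×II-1: CC|Cc
⇒ C over [I-1,I-2,II-1,II-2,III-1,III-2]: 44 consistent
W/I-1 un ·: WW|Ww
W/I-2 aff ·: ww
W/II-1 un I-1×I-2: Ww
W/II-2 un ·: WW|Ww
W/III-1 un II-2×II-1: WW|Ww
W/III-2 un II-2×II-1: WW|Ww
⇒ W over [I-1,I-2,II-1,II-2,III-1,III-2]: 16 consistent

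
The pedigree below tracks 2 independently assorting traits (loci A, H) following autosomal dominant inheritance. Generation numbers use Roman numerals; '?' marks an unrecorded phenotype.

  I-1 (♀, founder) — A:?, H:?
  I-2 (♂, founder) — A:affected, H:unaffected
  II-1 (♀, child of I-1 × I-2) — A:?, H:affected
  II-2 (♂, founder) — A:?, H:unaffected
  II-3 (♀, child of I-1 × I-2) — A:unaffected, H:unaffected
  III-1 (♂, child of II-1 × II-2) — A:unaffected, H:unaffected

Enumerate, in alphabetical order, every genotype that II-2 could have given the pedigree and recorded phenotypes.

A/I-1 ? ·: aa|Aa
A/I-2 aff ·: Aa
A/II-1 ? I-1×I-2: aa|Aa
A/II-2 ? ·: aa|Aa
A/II-3 un I-1×I-2: aa
A/III-1 un II-1×II-2: aa
⇒ A over [I-1,I-2,II-1,II-2,II-3,III-1]: 8 consistent
H/I-1 ? ·: Hh
H/I-2 un ·: hh
H/II-1 aff I-1×I-2: Hh
H/II-2 un ·: hh
H/II-3 un I-1×I-2: hh
H/III-1 un II-1×II-2: hh
⇒ H over [I-1,I-2,II-1,II-2,II-3,III-1]: 1 consistent

II-2 ∈ {Aa hh, aa hh}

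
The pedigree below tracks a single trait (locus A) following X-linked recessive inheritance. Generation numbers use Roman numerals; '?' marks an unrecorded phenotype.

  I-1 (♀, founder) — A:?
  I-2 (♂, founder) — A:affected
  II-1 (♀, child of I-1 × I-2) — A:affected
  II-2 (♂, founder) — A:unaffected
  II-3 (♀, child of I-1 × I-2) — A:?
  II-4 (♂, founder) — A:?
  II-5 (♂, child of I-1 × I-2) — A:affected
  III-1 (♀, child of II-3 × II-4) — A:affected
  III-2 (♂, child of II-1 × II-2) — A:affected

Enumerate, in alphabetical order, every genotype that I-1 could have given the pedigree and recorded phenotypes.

A/I-1 ? ·: X^AX^a|X^aX^a
A/I-2 aff ·: X^aY
A/II-1 aff I-1×I-2: X^aX^a
A/II-2 un ·: X^AY
A/II-3 ? I-1×I-2: X^AX^a|X^aX^a
A/II-4 ? ·: X^aY
A/II-5 aff I-1×I-2: X^aY
A/III-1 aff II-3×II-4: X^aX^a
A/III-2 aff II-1×II-2: X^aY
⇒ A over [I-1,I-2,II-1,II-2,II-3,II-4,II-5,III-1,III-2]: 3 consistent

I-1 ∈ {X^AX^a, X^aX^a}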